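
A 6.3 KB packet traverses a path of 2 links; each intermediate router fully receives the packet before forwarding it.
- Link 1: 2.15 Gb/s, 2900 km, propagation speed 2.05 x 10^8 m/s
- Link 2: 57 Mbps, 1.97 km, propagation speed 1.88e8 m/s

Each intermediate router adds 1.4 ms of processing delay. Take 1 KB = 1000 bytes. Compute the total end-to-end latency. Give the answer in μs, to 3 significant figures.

16500 μs

L = 50400 bits.
Transmission delays (L/R per hop): 23.4419, 884.211 μs; sum = 907.652 μs.
Propagation delays (d/s per hop): 14146.3, 10.4787 μs; sum = 14156.8 μs.
Processing at 1 router(s): 1 × 1.4 ms = 1400 μs.
End-to-end = 16500 μs.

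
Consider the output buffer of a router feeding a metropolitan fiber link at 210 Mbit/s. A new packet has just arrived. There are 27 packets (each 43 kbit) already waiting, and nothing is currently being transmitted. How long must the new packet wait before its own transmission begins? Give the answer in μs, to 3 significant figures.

Each queued packet: L/R = 43000/210000000 = 204.762 μs.
27 queued → 5528.57 μs.
Queuing delay = 5530 μs.

5530 μs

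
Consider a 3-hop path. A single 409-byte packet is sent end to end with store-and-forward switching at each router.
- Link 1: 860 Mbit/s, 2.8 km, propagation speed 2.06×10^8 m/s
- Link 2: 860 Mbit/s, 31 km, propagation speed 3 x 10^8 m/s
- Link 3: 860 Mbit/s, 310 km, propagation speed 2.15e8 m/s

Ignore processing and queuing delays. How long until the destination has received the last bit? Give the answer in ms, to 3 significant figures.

L = 409 × 8 = 3272 bits.
Transmission delay per hop = L/R = 3272/860000000 = 0.00380465 ms; 3 hops → 0.011414 ms.
Propagation delays (d/s per hop): 0.0135922, 0.103333, 1.44186 ms; sum = 1.55879 ms.
End-to-end = 1.57 ms.

1.57 ms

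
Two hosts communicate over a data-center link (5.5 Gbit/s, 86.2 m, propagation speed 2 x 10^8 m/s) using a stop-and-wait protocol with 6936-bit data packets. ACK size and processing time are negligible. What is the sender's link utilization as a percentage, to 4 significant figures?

59.40 %

t_tx = L/R = 6936/5500000000 = 1.26109e-06 s.
t_prop = 86.2/200000000 = 4.31e-07 s; RTT = 8.62e-07 s.
Cycle = t_tx + RTT = 2.12309e-06 s.
Utilization = t_tx / cycle = 1.26109e-06/2.12309e-06 = 59.40 %.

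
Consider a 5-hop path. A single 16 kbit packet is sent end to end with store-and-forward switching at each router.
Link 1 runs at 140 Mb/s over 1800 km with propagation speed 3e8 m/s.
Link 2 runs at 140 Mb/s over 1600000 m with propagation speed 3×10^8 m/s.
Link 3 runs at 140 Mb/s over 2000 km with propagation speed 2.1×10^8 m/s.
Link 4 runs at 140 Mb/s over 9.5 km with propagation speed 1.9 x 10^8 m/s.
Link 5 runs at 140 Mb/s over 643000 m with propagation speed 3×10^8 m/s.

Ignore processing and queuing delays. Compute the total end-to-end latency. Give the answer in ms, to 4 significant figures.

L = 16000 bits.
Transmission delay per hop = L/R = 16000/140000000 = 0.114286 ms; 5 hops → 0.571429 ms.
Propagation delays (d/s per hop): 6, 5.33333, 9.52381, 0.05, 2.14333 ms; sum = 23.0505 ms.
End-to-end = 23.62 ms.

23.62 ms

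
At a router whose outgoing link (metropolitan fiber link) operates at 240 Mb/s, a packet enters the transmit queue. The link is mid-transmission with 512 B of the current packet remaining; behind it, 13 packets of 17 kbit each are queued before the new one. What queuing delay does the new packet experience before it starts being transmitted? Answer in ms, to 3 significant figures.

Each queued packet: L/R = 17000/240000000 = 0.0708333 ms.
13 queued → 0.920833 ms.
Plus remaining 4096 bits of current packet: 0.0170667 ms.
Queuing delay = 0.938 ms.

0.938 ms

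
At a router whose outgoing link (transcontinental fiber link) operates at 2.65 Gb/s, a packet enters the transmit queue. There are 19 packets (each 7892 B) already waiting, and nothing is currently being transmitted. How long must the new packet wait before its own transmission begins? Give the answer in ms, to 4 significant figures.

Each queued packet: L/R = 63136/2650000000 = 0.0238249 ms.
19 queued → 0.452673 ms.
Queuing delay = 0.4527 ms.

0.4527 ms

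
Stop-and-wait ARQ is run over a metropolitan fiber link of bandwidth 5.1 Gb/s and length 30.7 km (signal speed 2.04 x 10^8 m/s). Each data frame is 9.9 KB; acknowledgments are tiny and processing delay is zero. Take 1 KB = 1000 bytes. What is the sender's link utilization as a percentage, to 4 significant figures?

t_tx = L/R = 79200/5100000000 = 1.55294e-05 s.
t_prop = 30700/204000000 = 0.00015049 s; RTT = 0.00030098 s.
Cycle = t_tx + RTT = 0.00031651 s.
Utilization = t_tx / cycle = 1.55294e-05/0.00031651 = 4.906 %.

4.906 %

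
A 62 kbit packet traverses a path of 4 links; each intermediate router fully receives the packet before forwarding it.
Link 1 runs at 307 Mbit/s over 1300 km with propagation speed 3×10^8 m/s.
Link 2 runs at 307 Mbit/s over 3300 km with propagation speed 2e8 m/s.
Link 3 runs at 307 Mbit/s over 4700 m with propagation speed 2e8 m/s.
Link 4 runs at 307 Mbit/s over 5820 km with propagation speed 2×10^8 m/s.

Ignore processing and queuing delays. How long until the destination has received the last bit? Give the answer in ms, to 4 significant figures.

L = 62000 bits.
Transmission delay per hop = L/R = 62000/307000000 = 0.201954 ms; 4 hops → 0.807818 ms.
Propagation delays (d/s per hop): 4.33333, 16.5, 0.0235, 29.1 ms; sum = 49.9568 ms.
End-to-end = 50.76 ms.

50.76 ms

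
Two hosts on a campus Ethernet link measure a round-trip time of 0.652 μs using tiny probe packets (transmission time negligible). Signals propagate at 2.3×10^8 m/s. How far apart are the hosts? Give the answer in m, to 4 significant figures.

74.98 m

One-way propagation = RTT/2 = 0.326 μs.
d = s × t = 2.3e+08 × 3.26e-07 = 74.98 m.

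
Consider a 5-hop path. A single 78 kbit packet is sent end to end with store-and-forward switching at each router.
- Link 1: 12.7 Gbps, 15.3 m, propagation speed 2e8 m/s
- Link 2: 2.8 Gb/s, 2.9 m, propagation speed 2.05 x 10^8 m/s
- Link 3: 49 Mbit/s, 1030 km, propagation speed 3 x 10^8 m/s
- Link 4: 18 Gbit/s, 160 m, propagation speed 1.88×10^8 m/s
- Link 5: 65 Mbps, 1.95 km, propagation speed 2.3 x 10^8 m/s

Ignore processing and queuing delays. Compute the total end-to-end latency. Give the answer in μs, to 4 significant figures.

6273 μs

L = 78000 bits.
Transmission delays (L/R per hop): 6.14173, 27.8571, 1591.84, 4.33333, 1200 μs; sum = 2830.17 μs.
Propagation delays (d/s per hop): 0.0765, 0.0141463, 3433.33, 0.851064, 8.47826 μs; sum = 3442.75 μs.
End-to-end = 6273 μs.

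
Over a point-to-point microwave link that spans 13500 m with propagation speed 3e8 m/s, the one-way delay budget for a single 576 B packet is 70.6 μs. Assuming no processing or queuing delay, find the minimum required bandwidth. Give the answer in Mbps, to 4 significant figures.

L = 4608 bits.
Propagation delay = 13500 / 300000000 = 45 μs.
Transmission budget = 70.6 − 45 = 25.6 μs.
R ≥ L / t_tx = 4608 bits / 2.56e-05 s = 180.0 Mbps.

180.0 Mbps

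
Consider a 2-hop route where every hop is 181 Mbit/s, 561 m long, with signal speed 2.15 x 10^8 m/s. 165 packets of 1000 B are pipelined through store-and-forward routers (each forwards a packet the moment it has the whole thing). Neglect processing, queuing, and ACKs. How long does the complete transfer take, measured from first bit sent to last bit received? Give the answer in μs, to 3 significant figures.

Per-hop transmission t_tx = L/R = 8000/181000000 = 44.1989 μs.
Per-hop propagation t_prop = 561/215000000 = 2.6093 μs.
Pipeline fill: first packet needs 2·t_tx to clear all hops; remaining 164 packets each add one t_tx.
Total = (2+165-1)·t_tx + 2·t_prop = 166·44.1989 + 2·2.6093 = 7340 μs.

7340 μs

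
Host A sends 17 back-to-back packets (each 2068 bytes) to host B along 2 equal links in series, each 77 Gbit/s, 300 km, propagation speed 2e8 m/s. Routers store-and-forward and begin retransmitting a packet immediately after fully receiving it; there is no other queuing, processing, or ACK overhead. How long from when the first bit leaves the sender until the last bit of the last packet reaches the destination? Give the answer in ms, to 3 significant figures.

3.00 ms

Per-hop transmission t_tx = L/R = 16544/77000000000 = 0.000214857 ms.
Per-hop propagation t_prop = 300000/200000000 = 1.5 ms.
Pipeline fill: first packet needs 2·t_tx to clear all hops; remaining 16 packets each add one t_tx.
Total = (2+17-1)·t_tx + 2·t_prop = 18·0.000214857 + 2·1.5 = 3.00 ms.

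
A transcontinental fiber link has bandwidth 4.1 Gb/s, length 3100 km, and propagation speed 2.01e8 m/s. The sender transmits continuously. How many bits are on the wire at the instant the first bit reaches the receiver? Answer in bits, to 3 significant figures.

63200000 bits

Propagation delay = 3100000 / 2.01e+08 = 0.0154229 s.
BDP = R × t_prop = 4.1e+09 × 0.0154229 = 63233800 bits.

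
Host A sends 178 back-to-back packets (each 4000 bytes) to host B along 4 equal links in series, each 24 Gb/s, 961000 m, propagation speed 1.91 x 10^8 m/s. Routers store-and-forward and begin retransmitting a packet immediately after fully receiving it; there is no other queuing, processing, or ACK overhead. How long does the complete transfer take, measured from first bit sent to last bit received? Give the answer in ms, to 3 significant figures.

20.4 ms

Per-hop transmission t_tx = L/R = 32000/24000000000 = 0.00133333 ms.
Per-hop propagation t_prop = 961000/191000000 = 5.03141 ms.
Pipeline fill: first packet needs 4·t_tx to clear all hops; remaining 177 packets each add one t_tx.
Total = (4+178-1)·t_tx + 4·t_prop = 181·0.00133333 + 4·5.03141 = 20.4 ms.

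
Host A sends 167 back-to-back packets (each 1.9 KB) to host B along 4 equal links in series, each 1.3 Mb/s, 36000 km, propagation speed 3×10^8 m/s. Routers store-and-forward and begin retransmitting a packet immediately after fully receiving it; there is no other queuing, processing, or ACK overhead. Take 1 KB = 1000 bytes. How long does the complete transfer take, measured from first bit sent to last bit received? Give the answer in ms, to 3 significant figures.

Per-hop transmission t_tx = L/R = 15200/1300000 = 11.6923 ms.
Per-hop propagation t_prop = 36000000/300000000 = 120 ms.
Pipeline fill: first packet needs 4·t_tx to clear all hops; remaining 166 packets each add one t_tx.
Total = (4+167-1)·t_tx + 4·t_prop = 170·11.6923 + 4·120 = 2470 ms.

2470 ms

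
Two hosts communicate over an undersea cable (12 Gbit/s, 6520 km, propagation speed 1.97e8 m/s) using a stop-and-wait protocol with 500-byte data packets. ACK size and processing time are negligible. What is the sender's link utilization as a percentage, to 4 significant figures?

0.0005036 %

t_tx = L/R = 4000/12000000000 = 3.33333e-07 s.
t_prop = 6520000/197000000 = 0.0330964 s; RTT = 0.0661929 s.
Cycle = t_tx + RTT = 0.0661932 s.
Utilization = t_tx / cycle = 3.33333e-07/0.0661932 = 0.0005036 %.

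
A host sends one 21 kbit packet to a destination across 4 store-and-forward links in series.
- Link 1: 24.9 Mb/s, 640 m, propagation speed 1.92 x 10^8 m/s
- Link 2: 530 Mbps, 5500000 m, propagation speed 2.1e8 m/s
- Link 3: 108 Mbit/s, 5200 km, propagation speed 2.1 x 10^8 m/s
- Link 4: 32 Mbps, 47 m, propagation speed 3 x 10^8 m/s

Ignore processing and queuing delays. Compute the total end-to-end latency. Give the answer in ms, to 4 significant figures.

52.69 ms

L = 21000 bits.
Transmission delays (L/R per hop): 0.843373, 0.0396226, 0.194444, 0.65625 ms; sum = 1.73369 ms.
Propagation delays (d/s per hop): 0.00333333, 26.1905, 24.7619, 0.000156667 ms; sum = 50.9559 ms.
End-to-end = 52.69 ms.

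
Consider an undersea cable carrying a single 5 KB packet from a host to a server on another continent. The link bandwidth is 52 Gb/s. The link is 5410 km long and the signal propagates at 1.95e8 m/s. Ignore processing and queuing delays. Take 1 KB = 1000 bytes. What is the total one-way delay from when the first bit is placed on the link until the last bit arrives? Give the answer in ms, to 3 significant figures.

L = 40000 bits.
Transmission delay = L/R = 40000 / 52000000000 = 0.000769231 ms.
Propagation delay = d/s = 5410000 m / 195000000 m/s = 27.7436 ms.
Total = 27.7 ms.

27.7 ms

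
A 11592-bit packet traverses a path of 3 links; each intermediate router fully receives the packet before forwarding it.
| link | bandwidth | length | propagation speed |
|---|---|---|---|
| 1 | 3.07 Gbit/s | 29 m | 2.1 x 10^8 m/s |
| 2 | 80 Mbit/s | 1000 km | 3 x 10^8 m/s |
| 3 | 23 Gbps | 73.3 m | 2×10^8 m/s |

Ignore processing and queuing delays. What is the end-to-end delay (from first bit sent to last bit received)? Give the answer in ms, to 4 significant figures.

3.483 ms

Transmission delays (L/R per hop): 0.0037759, 0.1449, 0.000504 ms; sum = 0.14918 ms.
Propagation delays (d/s per hop): 0.000138095, 3.33333, 0.0003665 ms; sum = 3.33384 ms.
End-to-end = 3.483 ms.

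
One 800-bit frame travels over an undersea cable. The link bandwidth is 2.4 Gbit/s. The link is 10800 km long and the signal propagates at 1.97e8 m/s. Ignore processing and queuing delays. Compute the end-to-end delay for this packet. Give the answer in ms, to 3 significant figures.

Transmission delay = L/R = 800 / 2400000000 = 0.000333333 ms.
Propagation delay = d/s = 10800000 m / 197000000 m/s = 54.8223 ms.
Total = 54.8 ms.

54.8 ms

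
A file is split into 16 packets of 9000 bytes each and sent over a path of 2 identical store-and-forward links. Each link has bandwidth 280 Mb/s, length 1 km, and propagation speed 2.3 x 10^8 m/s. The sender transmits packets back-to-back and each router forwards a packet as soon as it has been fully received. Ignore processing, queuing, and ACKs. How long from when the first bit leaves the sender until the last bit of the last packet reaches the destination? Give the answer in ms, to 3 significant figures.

Per-hop transmission t_tx = L/R = 72000/280000000 = 0.257143 ms.
Per-hop propagation t_prop = 1000/2.3e+08 = 0.00434783 ms.
Pipeline fill: first packet needs 2·t_tx to clear all hops; remaining 15 packets each add one t_tx.
Total = (2+16-1)·t_tx + 2·t_prop = 17·0.257143 + 2·0.00434783 = 4.38 ms.

4.38 ms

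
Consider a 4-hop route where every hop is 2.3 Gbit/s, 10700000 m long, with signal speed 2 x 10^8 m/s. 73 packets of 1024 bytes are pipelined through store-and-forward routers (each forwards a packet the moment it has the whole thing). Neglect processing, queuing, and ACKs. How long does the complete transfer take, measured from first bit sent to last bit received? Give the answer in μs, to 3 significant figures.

214000 μs

Per-hop transmission t_tx = L/R = 8192/2300000000 = 3.56174 μs.
Per-hop propagation t_prop = 10700000/200000000 = 53500 μs.
Pipeline fill: first packet needs 4·t_tx to clear all hops; remaining 72 packets each add one t_tx.
Total = (4+73-1)·t_tx + 4·t_prop = 76·3.56174 + 4·53500 = 214000 μs.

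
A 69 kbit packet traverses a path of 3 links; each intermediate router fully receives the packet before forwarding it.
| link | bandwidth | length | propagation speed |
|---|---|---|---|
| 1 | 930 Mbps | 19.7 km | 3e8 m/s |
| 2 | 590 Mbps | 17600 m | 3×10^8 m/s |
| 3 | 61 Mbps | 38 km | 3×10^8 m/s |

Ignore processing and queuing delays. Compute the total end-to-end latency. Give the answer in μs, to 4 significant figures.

L = 69000 bits.
Transmission delays (L/R per hop): 74.1935, 116.949, 1131.15 μs; sum = 1322.29 μs.
Propagation delays (d/s per hop): 65.6667, 58.6667, 126.667 μs; sum = 251 μs.
End-to-end = 1573 μs.

1573 μs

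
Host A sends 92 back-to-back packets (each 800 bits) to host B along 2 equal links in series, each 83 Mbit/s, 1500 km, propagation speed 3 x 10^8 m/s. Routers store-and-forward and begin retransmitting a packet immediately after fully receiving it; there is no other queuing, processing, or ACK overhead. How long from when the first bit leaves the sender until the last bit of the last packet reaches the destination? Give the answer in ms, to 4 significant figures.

Per-hop transmission t_tx = L/R = 800/83000000 = 0.00963855 ms.
Per-hop propagation t_prop = 1500000/300000000 = 5 ms.
Pipeline fill: first packet needs 2·t_tx to clear all hops; remaining 91 packets each add one t_tx.
Total = (2+92-1)·t_tx + 2·t_prop = 93·0.00963855 + 2·5 = 10.90 ms.

10.90 ms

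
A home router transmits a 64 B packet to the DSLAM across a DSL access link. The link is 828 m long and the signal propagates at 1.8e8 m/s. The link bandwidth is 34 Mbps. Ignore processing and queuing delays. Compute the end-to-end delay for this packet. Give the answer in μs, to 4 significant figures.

L = 64 × 8 = 512 bits.
Transmission delay = L/R = 512 / 34000000 = 15.0588 μs.
Propagation delay = d/s = 828 m / 180000000 m/s = 4.6 μs.
Total = 19.66 μs.

19.66 μs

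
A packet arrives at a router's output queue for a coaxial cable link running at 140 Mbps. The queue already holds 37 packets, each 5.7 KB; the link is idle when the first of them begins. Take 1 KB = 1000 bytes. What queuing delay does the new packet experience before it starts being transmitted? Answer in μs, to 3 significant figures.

12100 μs

Each queued packet: L/R = 45600/140000000 = 325.714 μs.
37 queued → 12051.4 μs.
Queuing delay = 12100 μs.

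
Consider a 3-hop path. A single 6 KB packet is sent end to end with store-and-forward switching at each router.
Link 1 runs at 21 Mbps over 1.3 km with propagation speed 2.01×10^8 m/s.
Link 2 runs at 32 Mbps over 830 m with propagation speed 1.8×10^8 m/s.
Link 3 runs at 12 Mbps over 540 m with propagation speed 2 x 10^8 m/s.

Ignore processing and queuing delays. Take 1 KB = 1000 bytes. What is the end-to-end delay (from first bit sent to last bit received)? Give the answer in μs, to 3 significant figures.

L = 48000 bits.
Transmission delays (L/R per hop): 2285.71, 1500, 4000 μs; sum = 7785.71 μs.
Propagation delays (d/s per hop): 6.46766, 4.61111, 2.7 μs; sum = 13.7788 μs.
End-to-end = 7800 μs.

7800 μs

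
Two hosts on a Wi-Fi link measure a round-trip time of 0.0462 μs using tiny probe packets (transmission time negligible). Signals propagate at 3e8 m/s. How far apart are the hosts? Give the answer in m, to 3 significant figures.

6.93 m

One-way propagation = RTT/2 = 0.0231 μs.
d = s × t = 300000000 × 2.31e-08 = 6.93 m.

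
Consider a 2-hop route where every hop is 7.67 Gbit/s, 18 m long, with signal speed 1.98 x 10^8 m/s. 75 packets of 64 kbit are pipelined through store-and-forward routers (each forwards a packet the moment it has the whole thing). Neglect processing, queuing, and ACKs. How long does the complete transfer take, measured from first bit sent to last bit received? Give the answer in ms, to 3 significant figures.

Per-hop transmission t_tx = L/R = 64000/7670000000 = 0.0083442 ms.
Per-hop propagation t_prop = 18/198000000 = 9.09091e-05 ms.
Pipeline fill: first packet needs 2·t_tx to clear all hops; remaining 74 packets each add one t_tx.
Total = (2+75-1)·t_tx + 2·t_prop = 76·0.0083442 + 2·9.09091e-05 = 0.634 ms.

0.634 ms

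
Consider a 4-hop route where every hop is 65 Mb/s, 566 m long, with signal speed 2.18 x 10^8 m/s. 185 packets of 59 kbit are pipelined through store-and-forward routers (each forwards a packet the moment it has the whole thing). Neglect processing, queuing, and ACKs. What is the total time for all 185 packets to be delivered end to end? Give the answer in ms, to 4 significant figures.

Per-hop transmission t_tx = L/R = 59000/65000000 = 0.907692 ms.
Per-hop propagation t_prop = 566/2.18e+08 = 0.00259633 ms.
Pipeline fill: first packet needs 4·t_tx to clear all hops; remaining 184 packets each add one t_tx.
Total = (4+185-1)·t_tx + 4·t_prop = 188·0.907692 + 4·0.00259633 = 170.7 ms.

170.7 ms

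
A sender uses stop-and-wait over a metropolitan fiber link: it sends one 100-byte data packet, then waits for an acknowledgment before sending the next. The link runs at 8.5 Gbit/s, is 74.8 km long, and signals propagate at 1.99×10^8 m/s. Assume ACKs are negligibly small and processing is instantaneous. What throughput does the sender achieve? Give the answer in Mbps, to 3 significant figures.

t_tx = L/R = 800/8500000000 = 9.41176e-08 s.
t_prop = 74800/199000000 = 0.000375879 s; RTT = 0.000751759 s.
Cycle = t_tx + RTT = 0.000751853 s.
Throughput = L / cycle = 800 / 0.000751853 = 1.06 Mbps.

1.06 Mbps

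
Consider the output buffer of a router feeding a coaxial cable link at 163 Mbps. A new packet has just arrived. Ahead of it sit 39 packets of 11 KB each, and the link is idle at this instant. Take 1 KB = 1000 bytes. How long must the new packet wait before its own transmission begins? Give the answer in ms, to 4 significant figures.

Each queued packet: L/R = 88000/163000000 = 0.539877 ms.
39 queued → 21.0552 ms.
Queuing delay = 21.06 ms.

21.06 ms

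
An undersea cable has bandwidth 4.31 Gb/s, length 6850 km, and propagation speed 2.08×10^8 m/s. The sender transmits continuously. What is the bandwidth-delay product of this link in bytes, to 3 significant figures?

17700000 bytes

Propagation delay = 6850000 / 208000000 = 0.0329327 s.
BDP = R × t_prop = 4310000000 × 0.0329327 = 141940000 bits.
In bytes: 141940000/8 = 17700000 bytes.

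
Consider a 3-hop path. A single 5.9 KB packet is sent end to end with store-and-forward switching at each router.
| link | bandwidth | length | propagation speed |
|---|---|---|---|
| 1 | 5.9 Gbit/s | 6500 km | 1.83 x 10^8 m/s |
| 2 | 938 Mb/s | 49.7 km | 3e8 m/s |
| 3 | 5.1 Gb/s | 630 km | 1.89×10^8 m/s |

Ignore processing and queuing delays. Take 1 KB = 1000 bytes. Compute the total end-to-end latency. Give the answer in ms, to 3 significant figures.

L = 47200 bits.
Transmission delays (L/R per hop): 0.008, 0.0503198, 0.0092549 ms; sum = 0.0675747 ms.
Propagation delays (d/s per hop): 35.5191, 0.165667, 3.33333 ms; sum = 39.0181 ms.
End-to-end = 39.1 ms.

39.1 ms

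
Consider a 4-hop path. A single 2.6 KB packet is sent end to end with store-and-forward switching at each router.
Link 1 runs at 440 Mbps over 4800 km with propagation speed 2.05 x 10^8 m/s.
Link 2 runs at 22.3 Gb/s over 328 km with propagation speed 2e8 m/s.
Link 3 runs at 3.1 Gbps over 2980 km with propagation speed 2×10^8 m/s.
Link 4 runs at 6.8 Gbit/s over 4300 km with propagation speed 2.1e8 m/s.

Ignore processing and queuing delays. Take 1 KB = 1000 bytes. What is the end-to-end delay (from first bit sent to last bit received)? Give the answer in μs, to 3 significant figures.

60500 μs

L = 20800 bits.
Transmission delays (L/R per hop): 47.2727, 0.932735, 6.70968, 3.05882 μs; sum = 57.974 μs.
Propagation delays (d/s per hop): 23414.6, 1640, 14900, 20476.2 μs; sum = 60430.8 μs.
End-to-end = 60500 μs.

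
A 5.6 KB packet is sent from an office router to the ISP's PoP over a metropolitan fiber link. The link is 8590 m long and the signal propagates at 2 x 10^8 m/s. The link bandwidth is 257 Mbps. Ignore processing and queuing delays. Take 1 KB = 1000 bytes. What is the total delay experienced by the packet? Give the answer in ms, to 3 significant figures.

L = 44800 bits.
Transmission delay = L/R = 44800 / 257000000 = 0.174319 ms.
Propagation delay = d/s = 8590 m / 200000000 m/s = 0.04295 ms.
Total = 0.217 ms.

0.217 ms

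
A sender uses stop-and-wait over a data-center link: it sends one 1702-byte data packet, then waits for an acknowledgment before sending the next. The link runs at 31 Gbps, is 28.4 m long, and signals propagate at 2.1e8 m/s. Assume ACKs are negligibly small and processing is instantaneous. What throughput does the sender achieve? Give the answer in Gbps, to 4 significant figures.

19.19 Gbps

t_tx = L/R = 13616/31000000000 = 4.39226e-07 s.
t_prop = 28.4/210000000 = 1.35238e-07 s; RTT = 2.70476e-07 s.
Cycle = t_tx + RTT = 7.09702e-07 s.
Throughput = L / cycle = 13616 / 7.09702e-07 = 19.19 Gbps.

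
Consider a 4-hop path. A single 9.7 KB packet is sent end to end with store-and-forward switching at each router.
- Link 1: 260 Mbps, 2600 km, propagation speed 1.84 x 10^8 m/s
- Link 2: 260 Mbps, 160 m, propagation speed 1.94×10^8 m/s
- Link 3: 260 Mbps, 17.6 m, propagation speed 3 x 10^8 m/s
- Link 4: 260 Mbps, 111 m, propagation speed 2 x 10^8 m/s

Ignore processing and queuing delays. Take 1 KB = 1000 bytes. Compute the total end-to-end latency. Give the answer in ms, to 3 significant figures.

L = 77600 bits.
Transmission delay per hop = L/R = 77600/260000000 = 0.298462 ms; 4 hops → 1.19385 ms.
Propagation delays (d/s per hop): 14.1304, 0.000824742, 5.86667e-05, 0.000555 ms; sum = 14.1319 ms.
End-to-end = 15.3 ms.

15.3 ms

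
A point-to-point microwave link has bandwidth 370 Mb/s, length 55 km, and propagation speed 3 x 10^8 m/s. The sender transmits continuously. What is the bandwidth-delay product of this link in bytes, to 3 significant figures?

8480 bytes

Propagation delay = 55000 / 300000000 = 0.000183333 s.
BDP = R × t_prop = 370000000 × 0.000183333 = 67833.3 bits.
In bytes: 67833.3/8 = 8480 bytes.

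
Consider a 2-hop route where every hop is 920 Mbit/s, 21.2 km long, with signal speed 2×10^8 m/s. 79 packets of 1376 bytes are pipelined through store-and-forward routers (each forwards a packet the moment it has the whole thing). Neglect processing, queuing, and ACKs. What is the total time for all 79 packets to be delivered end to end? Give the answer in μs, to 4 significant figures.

Per-hop transmission t_tx = L/R = 11008/920000000 = 11.9652 μs.
Per-hop propagation t_prop = 21200/200000000 = 106 μs.
Pipeline fill: first packet needs 2·t_tx to clear all hops; remaining 78 packets each add one t_tx.
Total = (2+79-1)·t_tx + 2·t_prop = 80·11.9652 + 2·106 = 1169 μs.

1169 μs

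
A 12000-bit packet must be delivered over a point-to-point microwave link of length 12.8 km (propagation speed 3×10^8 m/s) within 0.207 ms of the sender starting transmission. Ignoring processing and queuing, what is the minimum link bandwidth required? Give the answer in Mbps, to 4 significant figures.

73.02 Mbps

Propagation delay = 12800 / 300000000 = 0.0426667 ms.
Transmission budget = 0.207 − 0.0426667 = 0.164333 ms.
R ≥ L / t_tx = 12000 bits / 0.000164333 s = 73.02 Mbps.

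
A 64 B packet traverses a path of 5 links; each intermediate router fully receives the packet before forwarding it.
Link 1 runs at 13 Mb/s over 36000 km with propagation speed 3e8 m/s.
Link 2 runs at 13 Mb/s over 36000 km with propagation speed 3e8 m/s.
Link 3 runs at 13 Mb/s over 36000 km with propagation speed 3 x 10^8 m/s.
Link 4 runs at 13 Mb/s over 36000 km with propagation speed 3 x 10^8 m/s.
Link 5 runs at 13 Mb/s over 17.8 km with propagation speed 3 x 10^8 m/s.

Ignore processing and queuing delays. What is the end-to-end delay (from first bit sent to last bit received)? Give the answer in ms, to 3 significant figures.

L = 64 × 8 = 512 bits.
Transmission delay per hop = L/R = 512/13000000 = 0.0393846 ms; 5 hops → 0.196923 ms.
Propagation delays (d/s per hop): 120, 120, 120, 120, 0.0593333 ms; sum = 480.059 ms.
End-to-end = 480 ms.

480 ms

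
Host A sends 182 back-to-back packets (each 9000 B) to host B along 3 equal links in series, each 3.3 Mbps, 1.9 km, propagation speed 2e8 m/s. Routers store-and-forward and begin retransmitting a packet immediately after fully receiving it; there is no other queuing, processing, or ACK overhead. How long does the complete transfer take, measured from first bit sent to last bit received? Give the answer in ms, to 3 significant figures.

4010 ms

Per-hop transmission t_tx = L/R = 72000/3300000 = 21.8182 ms.
Per-hop propagation t_prop = 1900/200000000 = 0.0095 ms.
Pipeline fill: first packet needs 3·t_tx to clear all hops; remaining 181 packets each add one t_tx.
Total = (3+182-1)·t_tx + 3·t_prop = 184·21.8182 + 3·0.0095 = 4010 ms.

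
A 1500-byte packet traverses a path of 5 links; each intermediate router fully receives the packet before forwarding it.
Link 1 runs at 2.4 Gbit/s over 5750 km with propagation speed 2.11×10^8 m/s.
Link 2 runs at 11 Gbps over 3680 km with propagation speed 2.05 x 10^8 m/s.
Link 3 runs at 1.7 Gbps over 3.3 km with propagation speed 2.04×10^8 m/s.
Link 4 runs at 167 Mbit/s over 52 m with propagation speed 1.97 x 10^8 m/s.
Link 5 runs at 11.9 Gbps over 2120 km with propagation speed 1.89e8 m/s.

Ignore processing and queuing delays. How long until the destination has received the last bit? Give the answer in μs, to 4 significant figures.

L = 1500 × 8 = 12000 bits.
Transmission delays (L/R per hop): 5, 1.09091, 7.05882, 71.8563, 1.0084 μs; sum = 86.0144 μs.
Propagation delays (d/s per hop): 27251.2, 17951.2, 16.1765, 0.263959, 11216.9 μs; sum = 56435.8 μs.
End-to-end = 56520 μs.

56520 μs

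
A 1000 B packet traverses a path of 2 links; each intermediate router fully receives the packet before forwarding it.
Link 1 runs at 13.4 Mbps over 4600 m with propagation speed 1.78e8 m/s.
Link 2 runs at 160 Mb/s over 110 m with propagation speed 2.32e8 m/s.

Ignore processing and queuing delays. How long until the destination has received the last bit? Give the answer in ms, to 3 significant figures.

0.673 ms

L = 1000 × 8 = 8000 bits.
Transmission delays (L/R per hop): 0.597015, 0.05 ms; sum = 0.647015 ms.
Propagation delays (d/s per hop): 0.0258427, 0.000474138 ms; sum = 0.0263168 ms.
End-to-end = 0.673 ms.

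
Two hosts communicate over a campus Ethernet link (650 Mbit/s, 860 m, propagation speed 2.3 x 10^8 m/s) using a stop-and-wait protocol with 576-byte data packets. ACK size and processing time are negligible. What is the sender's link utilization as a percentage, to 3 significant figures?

t_tx = L/R = 4608/650000000 = 7.08923e-06 s.
t_prop = 860/2.3e+08 = 3.73913e-06 s; RTT = 7.47826e-06 s.
Cycle = t_tx + RTT = 1.45675e-05 s.
Utilization = t_tx / cycle = 7.08923e-06/1.45675e-05 = 48.7 %.

48.7 %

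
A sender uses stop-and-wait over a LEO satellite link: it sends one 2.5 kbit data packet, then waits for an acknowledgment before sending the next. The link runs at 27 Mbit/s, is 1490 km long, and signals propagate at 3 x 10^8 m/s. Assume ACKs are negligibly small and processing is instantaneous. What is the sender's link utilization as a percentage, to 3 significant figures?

0.924 %

t_tx = L/R = 2500/27000000 = 9.25926e-05 s.
t_prop = 1490000/300000000 = 0.00496667 s; RTT = 0.00993333 s.
Cycle = t_tx + RTT = 0.0100259 s.
Utilization = t_tx / cycle = 9.25926e-05/0.0100259 = 0.924 %.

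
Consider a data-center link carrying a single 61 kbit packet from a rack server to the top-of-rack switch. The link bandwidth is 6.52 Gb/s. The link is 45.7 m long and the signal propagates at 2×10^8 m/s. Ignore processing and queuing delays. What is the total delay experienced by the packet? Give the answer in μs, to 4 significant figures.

9.584 μs

L = 61000 bits.
Transmission delay = L/R = 61000 / 6520000000 = 9.35583 μs.
Propagation delay = d/s = 45.7 m / 200000000 m/s = 0.2285 μs.
Total = 9.584 μs.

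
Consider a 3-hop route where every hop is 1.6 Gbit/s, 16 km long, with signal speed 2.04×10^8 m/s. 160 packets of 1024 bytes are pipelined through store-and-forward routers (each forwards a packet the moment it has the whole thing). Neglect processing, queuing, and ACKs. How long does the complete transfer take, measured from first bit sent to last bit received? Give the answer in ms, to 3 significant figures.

1.06 ms

Per-hop transmission t_tx = L/R = 8192/1600000000 = 0.00512 ms.
Per-hop propagation t_prop = 16000/204000000 = 0.0784314 ms.
Pipeline fill: first packet needs 3·t_tx to clear all hops; remaining 159 packets each add one t_tx.
Total = (3+160-1)·t_tx + 3·t_prop = 162·0.00512 + 3·0.0784314 = 1.06 ms.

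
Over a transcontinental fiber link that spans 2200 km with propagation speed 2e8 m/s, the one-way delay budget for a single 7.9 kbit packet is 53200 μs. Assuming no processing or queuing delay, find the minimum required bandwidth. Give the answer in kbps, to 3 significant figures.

Propagation delay = 2200000 / 200000000 = 11000 μs.
Transmission budget = 53200 − 11000 = 42200 μs.
R ≥ L / t_tx = 7900 bits / 0.0422 s = 187 kbps.

187 kbps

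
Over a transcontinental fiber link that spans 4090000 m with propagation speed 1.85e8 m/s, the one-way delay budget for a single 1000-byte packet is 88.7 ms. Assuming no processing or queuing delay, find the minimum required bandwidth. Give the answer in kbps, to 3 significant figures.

L = 8000 bits.
Propagation delay = 4090000 / 185000000 = 22.1081 ms.
Transmission budget = 88.7 − 22.1081 = 66.5919 ms.
R ≥ L / t_tx = 8000 bits / 0.0665919 s = 120 kbps.

120 kbps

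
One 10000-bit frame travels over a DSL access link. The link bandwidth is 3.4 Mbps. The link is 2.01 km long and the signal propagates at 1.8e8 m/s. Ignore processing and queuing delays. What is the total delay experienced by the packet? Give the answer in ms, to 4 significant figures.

Transmission delay = L/R = 10000 / 3400000 = 2.94118 ms.
Propagation delay = d/s = 2010 m / 180000000 m/s = 0.0111667 ms.
Total = 2.952 ms.

2.952 ms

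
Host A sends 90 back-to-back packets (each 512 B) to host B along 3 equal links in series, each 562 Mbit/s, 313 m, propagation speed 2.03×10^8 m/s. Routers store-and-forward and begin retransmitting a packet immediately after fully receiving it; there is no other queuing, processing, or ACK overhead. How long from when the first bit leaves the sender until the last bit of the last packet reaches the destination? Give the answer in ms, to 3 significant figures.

Per-hop transmission t_tx = L/R = 4096/562000000 = 0.00728826 ms.
Per-hop propagation t_prop = 313/2.03e+08 = 0.00154187 ms.
Pipeline fill: first packet needs 3·t_tx to clear all hops; remaining 89 packets each add one t_tx.
Total = (3+90-1)·t_tx + 3·t_prop = 92·0.00728826 + 3·0.00154187 = 0.675 ms.

0.675 ms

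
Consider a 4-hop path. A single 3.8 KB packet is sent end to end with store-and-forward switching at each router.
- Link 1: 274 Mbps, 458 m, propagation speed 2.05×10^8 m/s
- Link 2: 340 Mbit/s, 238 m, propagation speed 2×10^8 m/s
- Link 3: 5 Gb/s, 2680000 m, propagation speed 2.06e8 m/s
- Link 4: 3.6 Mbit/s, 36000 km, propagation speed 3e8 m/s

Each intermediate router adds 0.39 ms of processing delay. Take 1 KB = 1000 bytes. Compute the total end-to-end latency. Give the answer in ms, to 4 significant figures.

L = 30400 bits.
Transmission delays (L/R per hop): 0.110949, 0.0894118, 0.00608, 8.44444 ms; sum = 8.65089 ms.
Propagation delays (d/s per hop): 0.00223415, 0.00119, 13.0097, 120 ms; sum = 133.013 ms.
Processing at 3 router(s): 3 × 0.39 ms = 1.17 ms.
End-to-end = 142.8 ms.

142.8 ms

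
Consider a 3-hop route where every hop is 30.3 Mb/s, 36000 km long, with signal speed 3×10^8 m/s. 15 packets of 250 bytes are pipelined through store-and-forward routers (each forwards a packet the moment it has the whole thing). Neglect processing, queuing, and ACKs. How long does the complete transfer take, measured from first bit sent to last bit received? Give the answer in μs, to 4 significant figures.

Per-hop transmission t_tx = L/R = 2000/30300000 = 66.0066 μs.
Per-hop propagation t_prop = 36000000/300000000 = 120000 μs.
Pipeline fill: first packet needs 3·t_tx to clear all hops; remaining 14 packets each add one t_tx.
Total = (3+15-1)·t_tx + 3·t_prop = 17·66.0066 + 3·120000 = 361100 μs.

361100 μs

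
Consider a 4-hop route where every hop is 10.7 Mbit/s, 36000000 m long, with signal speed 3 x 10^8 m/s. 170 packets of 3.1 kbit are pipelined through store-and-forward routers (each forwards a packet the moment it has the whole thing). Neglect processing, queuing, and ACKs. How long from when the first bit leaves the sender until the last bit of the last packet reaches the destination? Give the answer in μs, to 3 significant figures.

Per-hop transmission t_tx = L/R = 3100/10700000 = 289.72 μs.
Per-hop propagation t_prop = 36000000/300000000 = 120000 μs.
Pipeline fill: first packet needs 4·t_tx to clear all hops; remaining 169 packets each add one t_tx.
Total = (4+170-1)·t_tx + 4·t_prop = 173·289.72 + 4·120000 = 530000 μs.

530000 μs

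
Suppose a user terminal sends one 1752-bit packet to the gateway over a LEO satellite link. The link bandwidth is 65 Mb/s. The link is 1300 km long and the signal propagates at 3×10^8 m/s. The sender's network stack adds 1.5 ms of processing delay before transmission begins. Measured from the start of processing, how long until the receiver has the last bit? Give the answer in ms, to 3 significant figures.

Transmission delay = L/R = 1752 / 65000000 = 0.0269538 ms.
Propagation delay = d/s = 1300000 m / 300000000 m/s = 4.33333 ms.
Plus processing delay 1.5 ms = 1.5 ms.
Total = 5.86 ms.

5.86 ms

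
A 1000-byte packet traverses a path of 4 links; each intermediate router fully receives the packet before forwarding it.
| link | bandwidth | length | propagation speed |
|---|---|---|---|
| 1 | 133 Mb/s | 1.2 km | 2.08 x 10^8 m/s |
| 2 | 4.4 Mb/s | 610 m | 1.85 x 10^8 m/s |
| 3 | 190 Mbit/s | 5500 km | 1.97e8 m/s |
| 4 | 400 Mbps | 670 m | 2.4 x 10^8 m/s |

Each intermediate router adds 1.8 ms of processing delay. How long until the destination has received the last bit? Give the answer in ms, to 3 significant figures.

35.3 ms

L = 1000 × 8 = 8000 bits.
Transmission delays (L/R per hop): 0.0601504, 1.81818, 0.0421053, 0.02 ms; sum = 1.94044 ms.
Propagation delays (d/s per hop): 0.00576923, 0.0032973, 27.9188, 0.00279167 ms; sum = 27.9306 ms.
Processing at 3 router(s): 3 × 1.8 ms = 5.4 ms.
End-to-end = 35.3 ms.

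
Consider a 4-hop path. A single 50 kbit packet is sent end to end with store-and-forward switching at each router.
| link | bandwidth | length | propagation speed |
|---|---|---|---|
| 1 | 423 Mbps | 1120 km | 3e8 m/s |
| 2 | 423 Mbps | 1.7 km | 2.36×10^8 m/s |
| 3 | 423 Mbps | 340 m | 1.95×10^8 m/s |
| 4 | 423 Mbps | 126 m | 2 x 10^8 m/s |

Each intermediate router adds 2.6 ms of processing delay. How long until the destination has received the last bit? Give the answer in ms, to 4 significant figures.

L = 50000 bits.
Transmission delay per hop = L/R = 50000/423000000 = 0.118203 ms; 4 hops → 0.472813 ms.
Propagation delays (d/s per hop): 3.73333, 0.00720339, 0.00174359, 0.00063 ms; sum = 3.74291 ms.
Processing at 3 router(s): 3 × 2.6 ms = 7.8 ms.
End-to-end = 12.02 ms.

12.02 ms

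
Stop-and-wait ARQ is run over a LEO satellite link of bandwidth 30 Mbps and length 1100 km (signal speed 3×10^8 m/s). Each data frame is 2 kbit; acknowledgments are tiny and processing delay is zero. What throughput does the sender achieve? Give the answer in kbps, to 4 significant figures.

t_tx = L/R = 2000/30000000 = 6.66667e-05 s.
t_prop = 1100000/300000000 = 0.00366667 s; RTT = 0.00733333 s.
Cycle = t_tx + RTT = 0.0074 s.
Throughput = L / cycle = 2000 / 0.0074 = 270.3 kbps.

270.3 kbps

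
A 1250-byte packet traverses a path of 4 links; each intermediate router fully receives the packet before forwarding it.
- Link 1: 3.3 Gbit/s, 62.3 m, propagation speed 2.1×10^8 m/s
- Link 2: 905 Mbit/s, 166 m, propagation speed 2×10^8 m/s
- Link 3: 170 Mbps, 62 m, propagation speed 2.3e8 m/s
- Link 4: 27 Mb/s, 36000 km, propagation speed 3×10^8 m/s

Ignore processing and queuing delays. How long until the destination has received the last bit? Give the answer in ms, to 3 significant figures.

L = 1250 × 8 = 10000 bits.
Transmission delays (L/R per hop): 0.0030303, 0.0110497, 0.0588235, 0.37037 ms; sum = 0.443274 ms.
Propagation delays (d/s per hop): 0.000296667, 0.00083, 0.000269565, 120 ms; sum = 120.001 ms.
End-to-end = 120 ms.

120 ms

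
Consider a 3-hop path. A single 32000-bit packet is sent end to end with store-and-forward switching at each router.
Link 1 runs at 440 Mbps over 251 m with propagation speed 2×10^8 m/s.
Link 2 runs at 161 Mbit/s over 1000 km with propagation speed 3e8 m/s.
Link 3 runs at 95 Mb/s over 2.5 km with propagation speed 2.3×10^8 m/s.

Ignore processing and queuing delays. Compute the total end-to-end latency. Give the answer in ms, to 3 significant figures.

Transmission delays (L/R per hop): 0.0727273, 0.198758, 0.336842 ms; sum = 0.608327 ms.
Propagation delays (d/s per hop): 0.001255, 3.33333, 0.0108696 ms; sum = 3.34546 ms.
End-to-end = 3.95 ms.

3.95 ms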